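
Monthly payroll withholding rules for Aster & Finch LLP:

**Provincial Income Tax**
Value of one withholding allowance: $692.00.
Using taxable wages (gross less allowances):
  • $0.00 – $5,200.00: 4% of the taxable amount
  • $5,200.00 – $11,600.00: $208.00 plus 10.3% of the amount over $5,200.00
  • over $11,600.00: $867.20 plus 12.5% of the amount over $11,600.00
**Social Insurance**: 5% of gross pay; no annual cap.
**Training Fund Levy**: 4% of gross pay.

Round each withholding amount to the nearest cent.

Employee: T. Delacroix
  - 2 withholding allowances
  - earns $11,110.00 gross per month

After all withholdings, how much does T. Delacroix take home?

$9,435.92

Provincial Income Tax: taxable = $11,110.00 − 2×$692.00 = $9,726.00
  $208.00 + 10.3% × ($9,726.00 − $5,200.00) = $208.00 + 10.3% × $4,526.00 = $674.18
Social Insurance: 5% × $11,110.00 = $555.50
Training Fund Levy: 4% × $11,110.00 = $444.40
Total withheld: $674.18 + $555.50 + $444.40 = $1,674.08
Net pay: $11,110.00 − $1,674.08 = $9,435.92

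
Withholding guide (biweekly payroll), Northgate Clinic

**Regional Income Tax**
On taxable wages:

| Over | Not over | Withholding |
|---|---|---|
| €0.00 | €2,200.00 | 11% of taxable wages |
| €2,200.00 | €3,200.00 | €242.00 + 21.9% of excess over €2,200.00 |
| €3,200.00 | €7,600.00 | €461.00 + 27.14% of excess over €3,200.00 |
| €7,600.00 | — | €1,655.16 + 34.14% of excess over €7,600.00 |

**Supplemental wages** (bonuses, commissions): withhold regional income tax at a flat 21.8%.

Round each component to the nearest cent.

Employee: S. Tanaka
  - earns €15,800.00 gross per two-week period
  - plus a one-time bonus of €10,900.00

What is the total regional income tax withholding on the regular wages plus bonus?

Regional Income Tax: taxable = €15,800.00
  €1,655.16 + 34.14% × (€15,800.00 − €7,600.00) = €1,655.16 + 34.14% × €8,200.00 = €4,454.64
Supplemental (21.8% flat on bonus): 21.8% × €10,900.00 = €2,376.20
Total regional income tax: €4,454.64 + €2,376.20 = €6,830.84

€6,830.84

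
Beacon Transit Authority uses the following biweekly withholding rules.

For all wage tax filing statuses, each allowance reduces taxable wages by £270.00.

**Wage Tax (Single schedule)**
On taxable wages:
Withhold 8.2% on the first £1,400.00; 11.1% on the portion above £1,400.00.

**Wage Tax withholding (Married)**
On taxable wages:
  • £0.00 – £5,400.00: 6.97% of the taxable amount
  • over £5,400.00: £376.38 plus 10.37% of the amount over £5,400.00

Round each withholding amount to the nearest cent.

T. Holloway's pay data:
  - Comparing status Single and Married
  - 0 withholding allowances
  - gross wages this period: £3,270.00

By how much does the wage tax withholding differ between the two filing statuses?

£94.45

Wage Tax (Single): taxable = £3,270.00
  £114.80 + 11.1% × (£3,270.00 − £1,400.00) = £114.80 + 11.1% × £1,870.00 = £322.37
Wage Tax (Married): taxable = £3,270.00
  6.97% × £3,270.00 = £227.92
Difference: |£322.37 − £227.92| = £94.45 (higher under Single)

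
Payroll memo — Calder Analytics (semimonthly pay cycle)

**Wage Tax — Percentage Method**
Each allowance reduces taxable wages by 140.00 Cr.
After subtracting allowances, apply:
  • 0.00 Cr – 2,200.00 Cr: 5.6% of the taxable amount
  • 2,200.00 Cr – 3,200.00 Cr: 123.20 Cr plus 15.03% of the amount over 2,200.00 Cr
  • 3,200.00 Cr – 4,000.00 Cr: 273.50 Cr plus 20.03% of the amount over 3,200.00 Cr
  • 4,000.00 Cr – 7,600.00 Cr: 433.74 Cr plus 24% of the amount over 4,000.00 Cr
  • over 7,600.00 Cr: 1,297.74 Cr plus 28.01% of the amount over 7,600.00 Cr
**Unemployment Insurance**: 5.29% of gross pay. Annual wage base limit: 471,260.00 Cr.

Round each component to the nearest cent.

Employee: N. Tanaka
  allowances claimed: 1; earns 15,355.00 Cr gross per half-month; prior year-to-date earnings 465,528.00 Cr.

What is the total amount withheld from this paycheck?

Wage Tax: taxable = 15,355.00 Cr − 1×140.00 Cr = 15,215.00 Cr
  1,297.74 Cr + 28.01% × (15,215.00 Cr − 7,600.00 Cr) = 1,297.74 Cr + 28.01% × 7,615.00 Cr = 3,430.70 Cr
Unemployment Insurance: cap 471,260.00 Cr − YTD 465,528.00 Cr = 5,732.00 Cr subject; 5.29% × 5,732.00 Cr = 303.22 Cr
Total: 3,430.70 Cr + 303.22 Cr = 3,733.92 Cr

3,733.92 Cr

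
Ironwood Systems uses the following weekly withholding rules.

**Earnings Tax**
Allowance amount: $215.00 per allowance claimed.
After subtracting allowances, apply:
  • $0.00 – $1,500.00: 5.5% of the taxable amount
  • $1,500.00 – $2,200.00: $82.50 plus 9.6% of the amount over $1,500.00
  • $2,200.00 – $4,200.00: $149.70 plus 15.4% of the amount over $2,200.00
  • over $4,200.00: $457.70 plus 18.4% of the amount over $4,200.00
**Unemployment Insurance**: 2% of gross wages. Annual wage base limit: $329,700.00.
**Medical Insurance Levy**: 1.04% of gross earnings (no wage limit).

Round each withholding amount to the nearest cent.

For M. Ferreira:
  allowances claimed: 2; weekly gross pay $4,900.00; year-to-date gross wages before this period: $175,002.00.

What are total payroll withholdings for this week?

$656.34

Earnings Tax: taxable = $4,900.00 − 2×$215.00 = $4,470.00
  $457.70 + 18.4% × ($4,470.00 − $4,200.00) = $457.70 + 18.4% × $270.00 = $507.38
Unemployment Insurance: 2% × $4,900.00 = $98.00
Medical Insurance Levy: 1.04% × $4,900.00 = $50.96
Total: $507.38 + $98.00 + $50.96 = $656.34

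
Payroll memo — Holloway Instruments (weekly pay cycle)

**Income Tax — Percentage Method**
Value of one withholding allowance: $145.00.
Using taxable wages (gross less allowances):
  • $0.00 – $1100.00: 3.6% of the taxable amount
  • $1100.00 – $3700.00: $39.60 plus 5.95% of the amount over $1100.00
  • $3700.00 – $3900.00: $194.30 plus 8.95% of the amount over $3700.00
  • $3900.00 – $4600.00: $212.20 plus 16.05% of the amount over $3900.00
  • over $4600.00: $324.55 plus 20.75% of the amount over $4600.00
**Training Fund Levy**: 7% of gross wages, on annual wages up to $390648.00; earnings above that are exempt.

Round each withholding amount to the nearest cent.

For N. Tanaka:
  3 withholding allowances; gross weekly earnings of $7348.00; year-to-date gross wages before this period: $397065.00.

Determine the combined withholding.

Income Tax: taxable = $7348.00 − 3×$145.00 = $6913.00
  $324.55 + 20.75% × ($6913.00 − $4600.00) = $324.55 + 20.75% × $2313.00 = $804.50
Training Fund Levy: YTD $397065.00 ≥ cap $390648.00 → $0.00
Total: $804.50 + $0.00 = $804.50

$804.50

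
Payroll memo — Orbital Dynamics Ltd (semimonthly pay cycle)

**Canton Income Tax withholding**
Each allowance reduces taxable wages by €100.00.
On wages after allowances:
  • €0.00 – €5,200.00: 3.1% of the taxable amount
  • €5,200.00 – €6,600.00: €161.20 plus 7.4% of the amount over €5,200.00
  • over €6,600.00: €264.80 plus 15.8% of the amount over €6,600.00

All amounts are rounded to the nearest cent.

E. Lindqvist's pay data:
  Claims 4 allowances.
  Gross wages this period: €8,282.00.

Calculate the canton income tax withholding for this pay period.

Canton Income Tax: taxable = €8,282.00 − 4×€100.00 = €7,882.00
  €264.80 + 15.8% × (€7,882.00 − €6,600.00) = €264.80 + 15.8% × €1,282.00 = €467.36

€467.36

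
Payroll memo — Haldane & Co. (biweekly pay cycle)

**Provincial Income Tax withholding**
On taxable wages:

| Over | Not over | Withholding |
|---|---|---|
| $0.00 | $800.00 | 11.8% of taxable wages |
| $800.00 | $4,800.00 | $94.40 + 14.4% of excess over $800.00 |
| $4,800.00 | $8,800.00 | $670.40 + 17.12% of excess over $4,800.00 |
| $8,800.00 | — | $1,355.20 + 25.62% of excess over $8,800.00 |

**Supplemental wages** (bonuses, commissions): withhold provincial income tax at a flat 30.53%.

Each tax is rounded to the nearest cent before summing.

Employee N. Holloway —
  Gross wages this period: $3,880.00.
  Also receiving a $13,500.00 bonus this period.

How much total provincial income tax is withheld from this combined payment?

$4,659.47

Provincial Income Tax: taxable = $3,880.00
  $94.40 + 14.4% × ($3,880.00 − $800.00) = $94.40 + 14.4% × $3,080.00 = $537.92
Supplemental (30.53% flat on bonus): 30.53% × $13,500.00 = $4,121.55
Total provincial income tax: $537.92 + $4,121.55 = $4,659.47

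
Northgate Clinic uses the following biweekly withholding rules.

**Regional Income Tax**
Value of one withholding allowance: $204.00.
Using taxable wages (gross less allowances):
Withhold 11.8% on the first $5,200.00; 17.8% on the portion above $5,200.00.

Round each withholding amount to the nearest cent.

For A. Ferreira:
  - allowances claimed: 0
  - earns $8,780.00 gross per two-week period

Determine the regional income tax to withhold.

$1,250.84

Regional Income Tax: taxable = $8,780.00
  $613.60 + 17.8% × ($8,780.00 − $5,200.00) = $613.60 + 17.8% × $3,580.00 = $1,250.84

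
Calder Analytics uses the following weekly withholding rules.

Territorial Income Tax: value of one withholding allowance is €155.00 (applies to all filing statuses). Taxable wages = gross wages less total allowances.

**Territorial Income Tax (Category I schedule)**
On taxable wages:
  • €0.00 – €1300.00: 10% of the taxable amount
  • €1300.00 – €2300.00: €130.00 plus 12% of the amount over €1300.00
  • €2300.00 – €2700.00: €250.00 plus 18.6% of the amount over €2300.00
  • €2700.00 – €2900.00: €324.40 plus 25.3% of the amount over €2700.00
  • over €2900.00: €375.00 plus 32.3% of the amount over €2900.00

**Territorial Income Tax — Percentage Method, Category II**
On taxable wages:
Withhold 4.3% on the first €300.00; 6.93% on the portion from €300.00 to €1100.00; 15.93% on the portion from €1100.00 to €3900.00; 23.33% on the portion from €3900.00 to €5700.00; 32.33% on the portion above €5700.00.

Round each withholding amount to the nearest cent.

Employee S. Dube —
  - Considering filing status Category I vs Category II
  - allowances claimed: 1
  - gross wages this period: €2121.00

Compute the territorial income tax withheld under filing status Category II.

€206.29

Territorial Income Tax (Category II): taxable = €2121.00 − 1×€155.00 = €1966.00
  €68.34 + 15.93% × (€1966.00 − €1100.00) = €68.34 + 15.93% × €866.00 = €206.29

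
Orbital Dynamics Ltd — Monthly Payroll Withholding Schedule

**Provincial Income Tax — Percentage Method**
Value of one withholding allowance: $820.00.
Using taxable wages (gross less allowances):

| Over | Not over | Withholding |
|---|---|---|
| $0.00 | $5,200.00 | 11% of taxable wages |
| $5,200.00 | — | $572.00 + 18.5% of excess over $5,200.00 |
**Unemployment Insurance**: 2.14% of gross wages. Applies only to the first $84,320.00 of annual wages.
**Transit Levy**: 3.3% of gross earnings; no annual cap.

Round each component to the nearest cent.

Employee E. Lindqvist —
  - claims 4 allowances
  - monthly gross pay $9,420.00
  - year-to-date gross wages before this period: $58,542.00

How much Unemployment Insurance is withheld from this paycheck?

Unemployment Insurance: 2.14% × $9,420.00 = $201.59

$201.59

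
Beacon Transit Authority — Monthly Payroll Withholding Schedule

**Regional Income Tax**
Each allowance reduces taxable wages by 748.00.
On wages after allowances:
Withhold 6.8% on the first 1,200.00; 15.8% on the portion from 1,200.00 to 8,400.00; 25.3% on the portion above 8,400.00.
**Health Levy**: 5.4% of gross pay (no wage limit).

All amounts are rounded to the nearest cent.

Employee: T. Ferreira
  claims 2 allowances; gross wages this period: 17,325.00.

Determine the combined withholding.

Regional Income Tax: taxable = 17,325.00 − 2×748.00 = 15,829.00
  1,219.20 + 25.3% × (15,829.00 − 8,400.00) = 1,219.20 + 25.3% × 7,429.00 = 3,098.74
Health Levy: 5.4% × 17,325.00 = 935.55
Total: 3,098.74 + 935.55 = 4,034.29

4,034.29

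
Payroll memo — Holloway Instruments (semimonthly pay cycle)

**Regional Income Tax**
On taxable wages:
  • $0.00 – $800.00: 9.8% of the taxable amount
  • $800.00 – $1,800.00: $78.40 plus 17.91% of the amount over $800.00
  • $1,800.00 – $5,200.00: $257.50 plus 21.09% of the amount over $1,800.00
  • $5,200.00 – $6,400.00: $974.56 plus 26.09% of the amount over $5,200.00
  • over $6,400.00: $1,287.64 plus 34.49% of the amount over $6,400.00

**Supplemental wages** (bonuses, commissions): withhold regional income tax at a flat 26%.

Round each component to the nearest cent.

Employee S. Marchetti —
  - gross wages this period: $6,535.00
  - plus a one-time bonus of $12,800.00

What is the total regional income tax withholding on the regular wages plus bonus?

$4,662.20

Regional Income Tax: taxable = $6,535.00
  $1,287.64 + 34.49% × ($6,535.00 − $6,400.00) = $1,287.64 + 34.49% × $135.00 = $1,334.20
Supplemental (26% flat on bonus): 26% × $12,800.00 = $3,328.00
Total regional income tax: $1,334.20 + $3,328.00 = $4,662.20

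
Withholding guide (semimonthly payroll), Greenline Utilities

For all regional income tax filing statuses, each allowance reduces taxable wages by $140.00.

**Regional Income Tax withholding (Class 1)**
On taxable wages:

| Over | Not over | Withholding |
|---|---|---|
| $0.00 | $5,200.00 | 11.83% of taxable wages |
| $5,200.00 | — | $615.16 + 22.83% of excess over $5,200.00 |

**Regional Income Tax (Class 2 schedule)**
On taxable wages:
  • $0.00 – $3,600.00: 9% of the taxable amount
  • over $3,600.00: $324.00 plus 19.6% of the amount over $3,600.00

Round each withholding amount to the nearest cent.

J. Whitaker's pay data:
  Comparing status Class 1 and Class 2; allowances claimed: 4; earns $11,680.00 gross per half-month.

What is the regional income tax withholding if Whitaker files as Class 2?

$1,797.92

Regional Income Tax (Class 2): taxable = $11,680.00 − 4×$140.00 = $11,120.00
  $324.00 + 19.6% × ($11,120.00 − $3,600.00) = $324.00 + 19.6% × $7,520.00 = $1,797.92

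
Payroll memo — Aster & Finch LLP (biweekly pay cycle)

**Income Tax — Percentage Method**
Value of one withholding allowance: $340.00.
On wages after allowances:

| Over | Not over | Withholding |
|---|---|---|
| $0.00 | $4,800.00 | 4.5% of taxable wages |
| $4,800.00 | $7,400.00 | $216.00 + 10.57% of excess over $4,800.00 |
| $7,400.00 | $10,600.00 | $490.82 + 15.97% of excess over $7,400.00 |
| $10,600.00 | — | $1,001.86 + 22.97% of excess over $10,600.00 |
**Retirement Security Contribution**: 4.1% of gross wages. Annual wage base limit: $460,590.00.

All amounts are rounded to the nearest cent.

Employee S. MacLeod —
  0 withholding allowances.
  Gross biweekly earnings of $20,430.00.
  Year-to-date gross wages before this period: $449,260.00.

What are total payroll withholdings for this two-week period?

$3,724.34

Income Tax: taxable = $20,430.00
  $1,001.86 + 22.97% × ($20,430.00 − $10,600.00) = $1,001.86 + 22.97% × $9,830.00 = $3,259.81
Retirement Security Contribution: cap $460,590.00 − YTD $449,260.00 = $11,330.00 subject; 4.1% × $11,330.00 = $464.53
Total: $3,259.81 + $464.53 = $3,724.34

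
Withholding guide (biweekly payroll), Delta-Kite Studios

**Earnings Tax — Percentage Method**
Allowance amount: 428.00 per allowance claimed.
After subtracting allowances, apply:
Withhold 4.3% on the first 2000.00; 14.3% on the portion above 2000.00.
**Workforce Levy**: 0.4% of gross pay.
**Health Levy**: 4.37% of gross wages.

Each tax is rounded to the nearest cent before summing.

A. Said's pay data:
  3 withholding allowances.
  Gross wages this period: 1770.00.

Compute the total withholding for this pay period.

105.33

Earnings Tax: taxable = 1770.00 − 3×428.00 = 486.00
  4.3% × 486.00 = 20.90
Workforce Levy: 0.4% × 1770.00 = 7.08
Health Levy: 4.37% × 1770.00 = 77.35
Total: 20.90 + 7.08 + 77.35 = 105.33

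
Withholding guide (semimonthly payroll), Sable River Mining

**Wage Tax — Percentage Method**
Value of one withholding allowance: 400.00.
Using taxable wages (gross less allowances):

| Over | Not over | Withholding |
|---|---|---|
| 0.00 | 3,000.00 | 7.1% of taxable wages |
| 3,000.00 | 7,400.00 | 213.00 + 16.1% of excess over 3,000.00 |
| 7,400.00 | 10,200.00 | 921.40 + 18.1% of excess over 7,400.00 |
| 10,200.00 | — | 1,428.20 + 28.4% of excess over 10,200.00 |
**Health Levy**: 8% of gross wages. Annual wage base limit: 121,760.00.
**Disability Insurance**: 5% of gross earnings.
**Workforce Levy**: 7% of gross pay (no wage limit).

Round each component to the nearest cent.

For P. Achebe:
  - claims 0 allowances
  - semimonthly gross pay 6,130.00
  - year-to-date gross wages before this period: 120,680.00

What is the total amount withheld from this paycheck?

Wage Tax: taxable = 6,130.00
  213.00 + 16.1% × (6,130.00 − 3,000.00) = 213.00 + 16.1% × 3,130.00 = 716.93
Health Levy: cap 121,760.00 − YTD 120,680.00 = 1,080.00 subject; 8% × 1,080.00 = 86.40
Disability Insurance: 5% × 6,130.00 = 306.50
Workforce Levy: 7% × 6,130.00 = 429.10
Total: 716.93 + 86.40 + 306.50 + 429.10 = 1,538.93

1,538.93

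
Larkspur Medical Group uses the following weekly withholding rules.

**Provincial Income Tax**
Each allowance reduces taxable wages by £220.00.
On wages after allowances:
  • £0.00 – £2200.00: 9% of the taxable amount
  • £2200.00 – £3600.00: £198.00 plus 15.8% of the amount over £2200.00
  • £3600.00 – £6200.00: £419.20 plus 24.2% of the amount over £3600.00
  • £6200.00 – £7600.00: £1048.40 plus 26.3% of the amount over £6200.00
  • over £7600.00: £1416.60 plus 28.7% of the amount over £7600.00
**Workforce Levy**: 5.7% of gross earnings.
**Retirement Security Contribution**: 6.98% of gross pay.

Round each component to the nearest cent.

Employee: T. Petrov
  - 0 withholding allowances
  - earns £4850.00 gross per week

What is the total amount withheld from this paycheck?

Provincial Income Tax: taxable = £4850.00
  £419.20 + 24.2% × (£4850.00 − £3600.00) = £419.20 + 24.2% × £1250.00 = £721.70
Workforce Levy: 5.7% × £4850.00 = £276.45
Retirement Security Contribution: 6.98% × £4850.00 = £338.53
Total: £721.70 + £276.45 + £338.53 = £1336.68

£1336.68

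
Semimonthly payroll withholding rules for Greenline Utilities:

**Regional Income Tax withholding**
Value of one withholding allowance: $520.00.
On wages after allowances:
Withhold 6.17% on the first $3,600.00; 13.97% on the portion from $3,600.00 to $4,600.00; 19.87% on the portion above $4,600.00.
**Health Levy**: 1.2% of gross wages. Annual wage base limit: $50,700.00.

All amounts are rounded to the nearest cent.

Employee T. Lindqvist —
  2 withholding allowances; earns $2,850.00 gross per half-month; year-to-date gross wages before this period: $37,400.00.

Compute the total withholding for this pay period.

$145.88

Regional Income Tax: taxable = $2,850.00 − 2×$520.00 = $1,810.00
  6.17% × $1,810.00 = $111.68
Health Levy: 1.2% × $2,850.00 = $34.20
Total: $111.68 + $34.20 = $145.88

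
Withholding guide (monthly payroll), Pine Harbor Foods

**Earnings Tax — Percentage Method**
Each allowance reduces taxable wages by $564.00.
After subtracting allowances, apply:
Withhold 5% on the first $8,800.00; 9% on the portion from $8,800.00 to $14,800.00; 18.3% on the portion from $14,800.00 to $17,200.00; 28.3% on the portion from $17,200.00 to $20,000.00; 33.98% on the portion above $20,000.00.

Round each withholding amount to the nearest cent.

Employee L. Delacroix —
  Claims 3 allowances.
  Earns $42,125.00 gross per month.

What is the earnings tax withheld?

Earnings Tax: taxable = $42,125.00 − 3×$564.00 = $40,433.00
  $2,211.60 + 33.98% × ($40,433.00 − $20,000.00) = $2,211.60 + 33.98% × $20,433.00 = $9,154.73

$9,154.73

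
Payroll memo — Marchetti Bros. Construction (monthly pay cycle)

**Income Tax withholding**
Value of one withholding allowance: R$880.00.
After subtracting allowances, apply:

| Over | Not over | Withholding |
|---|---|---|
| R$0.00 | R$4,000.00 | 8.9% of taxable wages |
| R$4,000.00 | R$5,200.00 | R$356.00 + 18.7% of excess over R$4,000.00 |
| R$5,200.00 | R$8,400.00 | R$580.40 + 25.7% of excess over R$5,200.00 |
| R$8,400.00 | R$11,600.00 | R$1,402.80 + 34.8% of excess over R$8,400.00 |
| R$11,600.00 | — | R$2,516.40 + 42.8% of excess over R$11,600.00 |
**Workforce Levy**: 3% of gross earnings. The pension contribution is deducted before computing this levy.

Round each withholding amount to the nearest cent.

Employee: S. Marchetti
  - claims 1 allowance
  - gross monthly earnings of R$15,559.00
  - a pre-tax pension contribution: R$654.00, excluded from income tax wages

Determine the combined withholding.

Income Tax: taxable = R$15,559.00 − R$654.00 − 1×R$880.00 = R$14,025.00
  R$2,516.40 + 42.8% × (R$14,025.00 − R$11,600.00) = R$2,516.40 + 42.8% × R$2,425.00 = R$3,554.30
Workforce Levy: 3% × R$14,905.00 = R$447.15
Total: R$3,554.30 + R$447.15 = R$4,001.45

R$4,001.45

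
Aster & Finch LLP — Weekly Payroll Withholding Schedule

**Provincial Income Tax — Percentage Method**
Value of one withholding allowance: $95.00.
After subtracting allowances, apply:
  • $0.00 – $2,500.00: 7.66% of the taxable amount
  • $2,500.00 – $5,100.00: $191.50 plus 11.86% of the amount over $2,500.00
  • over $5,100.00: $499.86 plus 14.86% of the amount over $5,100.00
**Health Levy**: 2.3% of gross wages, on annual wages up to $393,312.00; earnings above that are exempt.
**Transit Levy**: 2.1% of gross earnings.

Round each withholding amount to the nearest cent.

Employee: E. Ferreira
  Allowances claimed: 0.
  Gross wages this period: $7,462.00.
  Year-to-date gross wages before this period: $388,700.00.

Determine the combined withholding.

Provincial Income Tax: taxable = $7,462.00
  $499.86 + 14.86% × ($7,462.00 − $5,100.00) = $499.86 + 14.86% × $2,362.00 = $850.85
Health Levy: cap $393,312.00 − YTD $388,700.00 = $4,612.00 subject; 2.3% × $4,612.00 = $106.08
Transit Levy: 2.1% × $7,462.00 = $156.70
Total: $850.85 + $106.08 + $156.70 = $1,113.63

$1,113.63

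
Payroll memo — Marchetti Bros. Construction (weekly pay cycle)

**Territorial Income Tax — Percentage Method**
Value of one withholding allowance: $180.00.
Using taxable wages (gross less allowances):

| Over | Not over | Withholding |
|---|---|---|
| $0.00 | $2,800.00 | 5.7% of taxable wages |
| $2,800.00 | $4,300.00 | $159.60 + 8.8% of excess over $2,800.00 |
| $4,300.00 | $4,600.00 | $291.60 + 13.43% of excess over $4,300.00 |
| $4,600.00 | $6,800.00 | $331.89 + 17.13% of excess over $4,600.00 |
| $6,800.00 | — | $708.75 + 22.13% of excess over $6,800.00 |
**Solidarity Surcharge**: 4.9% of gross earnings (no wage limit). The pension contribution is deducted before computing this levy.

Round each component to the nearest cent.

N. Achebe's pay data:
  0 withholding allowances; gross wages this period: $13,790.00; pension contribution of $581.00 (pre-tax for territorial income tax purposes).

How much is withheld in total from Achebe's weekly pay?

$2,774.30

Territorial Income Tax: taxable = $13,790.00 − $581.00 = $13,209.00
  $708.75 + 22.13% × ($13,209.00 − $6,800.00) = $708.75 + 22.13% × $6,409.00 = $2,127.06
Solidarity Surcharge: 4.9% × $13,209.00 = $647.24
Total: $2,127.06 + $647.24 = $2,774.30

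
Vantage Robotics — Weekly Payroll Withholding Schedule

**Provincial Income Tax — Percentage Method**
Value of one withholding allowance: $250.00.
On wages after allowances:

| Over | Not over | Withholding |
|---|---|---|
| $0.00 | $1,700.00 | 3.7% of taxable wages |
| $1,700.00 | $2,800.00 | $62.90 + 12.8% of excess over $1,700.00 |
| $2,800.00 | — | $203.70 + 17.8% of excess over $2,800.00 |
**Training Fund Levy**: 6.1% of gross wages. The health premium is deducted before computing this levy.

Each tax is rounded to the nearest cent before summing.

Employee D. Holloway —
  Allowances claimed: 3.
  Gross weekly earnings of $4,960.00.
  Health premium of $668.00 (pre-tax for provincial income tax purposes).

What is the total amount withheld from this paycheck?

Provincial Income Tax: taxable = $4,960.00 − $668.00 − 3×$250.00 = $3,542.00
  $203.70 + 17.8% × ($3,542.00 − $2,800.00) = $203.70 + 17.8% × $742.00 = $335.78
Training Fund Levy: 6.1% × $4,292.00 = $261.81
Total: $335.78 + $261.81 = $597.59

$597.59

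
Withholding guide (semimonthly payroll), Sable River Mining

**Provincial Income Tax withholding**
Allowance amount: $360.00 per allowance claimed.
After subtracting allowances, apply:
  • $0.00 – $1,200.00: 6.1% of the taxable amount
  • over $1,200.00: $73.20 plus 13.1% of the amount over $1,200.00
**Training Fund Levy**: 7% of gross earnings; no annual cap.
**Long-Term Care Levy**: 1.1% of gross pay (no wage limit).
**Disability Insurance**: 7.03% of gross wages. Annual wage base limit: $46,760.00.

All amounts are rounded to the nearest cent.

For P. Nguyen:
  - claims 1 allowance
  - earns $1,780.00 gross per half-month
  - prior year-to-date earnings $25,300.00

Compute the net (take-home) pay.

Provincial Income Tax: taxable = $1,780.00 − 1×$360.00 = $1,420.00
  $73.20 + 13.1% × ($1,420.00 − $1,200.00) = $73.20 + 13.1% × $220.00 = $102.02
Training Fund Levy: 7% × $1,780.00 = $124.60
Long-Term Care Levy: 1.1% × $1,780.00 = $19.58
Disability Insurance: 7.03% × $1,780.00 = $125.13
Total withheld: $102.02 + $124.60 + $19.58 + $125.13 = $371.33
Net pay: $1,780.00 − $371.33 = $1,408.67

$1,408.67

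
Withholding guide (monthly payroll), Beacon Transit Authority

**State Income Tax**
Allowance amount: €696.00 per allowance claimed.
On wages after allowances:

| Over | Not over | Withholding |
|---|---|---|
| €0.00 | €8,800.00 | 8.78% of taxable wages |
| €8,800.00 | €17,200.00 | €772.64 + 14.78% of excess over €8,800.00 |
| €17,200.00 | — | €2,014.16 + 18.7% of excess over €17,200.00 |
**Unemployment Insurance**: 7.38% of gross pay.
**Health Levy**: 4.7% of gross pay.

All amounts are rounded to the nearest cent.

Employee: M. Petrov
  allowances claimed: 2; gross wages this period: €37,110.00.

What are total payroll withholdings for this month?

€9,959.92

State Income Tax: taxable = €37,110.00 − 2×€696.00 = €35,718.00
  €2,014.16 + 18.7% × (€35,718.00 − €17,200.00) = €2,014.16 + 18.7% × €18,518.00 = €5,477.03
Unemployment Insurance: 7.38% × €37,110.00 = €2,738.72
Health Levy: 4.7% × €37,110.00 = €1,744.17
Total: €5,477.03 + €2,738.72 + €1,744.17 = €9,959.92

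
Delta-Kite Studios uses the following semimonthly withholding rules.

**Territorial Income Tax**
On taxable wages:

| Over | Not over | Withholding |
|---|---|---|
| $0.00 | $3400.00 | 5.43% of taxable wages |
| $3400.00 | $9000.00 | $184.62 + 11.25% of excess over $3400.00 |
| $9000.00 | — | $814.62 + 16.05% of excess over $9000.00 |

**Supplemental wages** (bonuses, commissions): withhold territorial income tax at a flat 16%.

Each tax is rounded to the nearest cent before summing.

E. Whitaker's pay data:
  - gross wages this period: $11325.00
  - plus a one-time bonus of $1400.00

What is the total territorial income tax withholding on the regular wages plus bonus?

Territorial Income Tax: taxable = $11325.00
  $814.62 + 16.05% × ($11325.00 − $9000.00) = $814.62 + 16.05% × $2325.00 = $1187.78
Supplemental (16% flat on bonus): 16% × $1400.00 = $224.00
Total territorial income tax: $1187.78 + $224.00 = $1411.78

$1411.78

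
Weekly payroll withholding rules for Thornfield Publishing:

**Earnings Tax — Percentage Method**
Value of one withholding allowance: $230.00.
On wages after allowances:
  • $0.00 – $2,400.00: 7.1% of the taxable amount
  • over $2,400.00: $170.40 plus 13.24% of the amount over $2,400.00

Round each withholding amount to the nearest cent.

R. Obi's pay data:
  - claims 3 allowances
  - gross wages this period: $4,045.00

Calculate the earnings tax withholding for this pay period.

$296.84

Earnings Tax: taxable = $4,045.00 − 3×$230.00 = $3,355.00
  $170.40 + 13.24% × ($3,355.00 − $2,400.00) = $170.40 + 13.24% × $955.00 = $296.84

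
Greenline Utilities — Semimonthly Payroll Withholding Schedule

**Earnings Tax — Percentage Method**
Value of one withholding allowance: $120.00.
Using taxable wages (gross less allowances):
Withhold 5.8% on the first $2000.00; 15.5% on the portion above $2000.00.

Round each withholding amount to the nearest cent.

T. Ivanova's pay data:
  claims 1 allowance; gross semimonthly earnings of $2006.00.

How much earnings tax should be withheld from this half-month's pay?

Earnings Tax: taxable = $2006.00 − 1×$120.00 = $1886.00
  5.8% × $1886.00 = $109.39

$109.39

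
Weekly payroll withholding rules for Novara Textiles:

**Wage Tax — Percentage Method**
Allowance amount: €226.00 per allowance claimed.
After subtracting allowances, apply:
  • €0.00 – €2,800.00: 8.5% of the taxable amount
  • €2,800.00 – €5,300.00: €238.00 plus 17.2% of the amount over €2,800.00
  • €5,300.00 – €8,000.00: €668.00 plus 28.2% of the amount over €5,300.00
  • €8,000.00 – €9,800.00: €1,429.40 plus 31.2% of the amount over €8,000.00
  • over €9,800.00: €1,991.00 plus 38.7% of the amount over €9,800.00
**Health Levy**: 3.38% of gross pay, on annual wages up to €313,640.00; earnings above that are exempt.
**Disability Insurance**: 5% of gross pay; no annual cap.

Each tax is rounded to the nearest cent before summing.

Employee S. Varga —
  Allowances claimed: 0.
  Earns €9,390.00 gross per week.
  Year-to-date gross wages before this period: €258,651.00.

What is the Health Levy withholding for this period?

Health Levy: 3.38% × €9,390.00 = €317.38

€317.38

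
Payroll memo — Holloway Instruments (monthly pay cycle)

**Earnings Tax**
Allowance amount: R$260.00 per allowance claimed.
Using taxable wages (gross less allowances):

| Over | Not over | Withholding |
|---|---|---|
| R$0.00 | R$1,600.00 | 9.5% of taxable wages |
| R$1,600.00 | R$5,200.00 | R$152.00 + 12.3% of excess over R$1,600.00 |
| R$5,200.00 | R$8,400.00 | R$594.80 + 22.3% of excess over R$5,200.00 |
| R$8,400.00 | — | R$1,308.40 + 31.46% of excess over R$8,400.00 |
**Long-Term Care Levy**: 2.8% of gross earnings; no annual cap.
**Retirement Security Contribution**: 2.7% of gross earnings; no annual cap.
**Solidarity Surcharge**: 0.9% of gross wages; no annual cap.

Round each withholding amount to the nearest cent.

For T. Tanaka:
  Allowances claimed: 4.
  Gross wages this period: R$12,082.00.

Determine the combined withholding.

R$2,912.82

Earnings Tax: taxable = R$12,082.00 − 4×R$260.00 = R$11,042.00
  R$1,308.40 + 31.46% × (R$11,042.00 − R$8,400.00) = R$1,308.40 + 31.46% × R$2,642.00 = R$2,139.57
Long-Term Care Levy: 2.8% × R$12,082.00 = R$338.30
Retirement Security Contribution: 2.7% × R$12,082.00 = R$326.21
Solidarity Surcharge: 0.9% × R$12,082.00 = R$108.74
Total: R$2,139.57 + R$338.30 + R$326.21 + R$108.74 = R$2,912.82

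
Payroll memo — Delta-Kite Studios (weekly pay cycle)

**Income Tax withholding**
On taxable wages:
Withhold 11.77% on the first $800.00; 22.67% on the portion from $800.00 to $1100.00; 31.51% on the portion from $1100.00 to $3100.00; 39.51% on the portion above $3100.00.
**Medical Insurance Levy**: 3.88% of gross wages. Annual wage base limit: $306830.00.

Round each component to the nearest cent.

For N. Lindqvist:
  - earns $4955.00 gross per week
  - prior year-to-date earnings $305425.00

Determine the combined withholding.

Income Tax: taxable = $4955.00
  $792.37 + 39.51% × ($4955.00 − $3100.00) = $792.37 + 39.51% × $1855.00 = $1525.28
Medical Insurance Levy: cap $306830.00 − YTD $305425.00 = $1405.00 subject; 3.88% × $1405.00 = $54.51
Total: $1525.28 + $54.51 = $1579.79

$1579.79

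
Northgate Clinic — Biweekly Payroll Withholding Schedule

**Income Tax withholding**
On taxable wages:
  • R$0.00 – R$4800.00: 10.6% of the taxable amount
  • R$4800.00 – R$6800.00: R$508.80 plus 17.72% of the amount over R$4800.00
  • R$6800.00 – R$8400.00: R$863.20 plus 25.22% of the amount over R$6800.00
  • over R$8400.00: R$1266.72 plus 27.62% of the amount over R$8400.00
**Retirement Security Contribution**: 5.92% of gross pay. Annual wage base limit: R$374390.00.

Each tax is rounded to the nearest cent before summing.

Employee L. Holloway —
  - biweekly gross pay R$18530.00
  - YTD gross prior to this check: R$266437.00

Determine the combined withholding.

R$5161.61

Income Tax: taxable = R$18530.00
  R$1266.72 + 27.62% × (R$18530.00 − R$8400.00) = R$1266.72 + 27.62% × R$10130.00 = R$4064.63
Retirement Security Contribution: 5.92% × R$18530.00 = R$1096.98
Total: R$4064.63 + R$1096.98 = R$5161.61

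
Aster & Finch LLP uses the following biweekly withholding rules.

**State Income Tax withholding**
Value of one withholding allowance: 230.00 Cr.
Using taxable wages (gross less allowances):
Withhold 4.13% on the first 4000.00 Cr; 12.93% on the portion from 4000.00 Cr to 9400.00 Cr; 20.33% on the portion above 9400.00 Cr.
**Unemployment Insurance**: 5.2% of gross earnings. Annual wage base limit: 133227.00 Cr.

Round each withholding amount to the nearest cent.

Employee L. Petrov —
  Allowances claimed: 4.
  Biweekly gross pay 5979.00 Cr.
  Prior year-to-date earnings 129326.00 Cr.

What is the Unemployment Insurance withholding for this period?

202.85 Cr

Unemployment Insurance: cap 133227.00 Cr − YTD 129326.00 Cr = 3901.00 Cr subject; 5.2% × 3901.00 Cr = 202.85 Cr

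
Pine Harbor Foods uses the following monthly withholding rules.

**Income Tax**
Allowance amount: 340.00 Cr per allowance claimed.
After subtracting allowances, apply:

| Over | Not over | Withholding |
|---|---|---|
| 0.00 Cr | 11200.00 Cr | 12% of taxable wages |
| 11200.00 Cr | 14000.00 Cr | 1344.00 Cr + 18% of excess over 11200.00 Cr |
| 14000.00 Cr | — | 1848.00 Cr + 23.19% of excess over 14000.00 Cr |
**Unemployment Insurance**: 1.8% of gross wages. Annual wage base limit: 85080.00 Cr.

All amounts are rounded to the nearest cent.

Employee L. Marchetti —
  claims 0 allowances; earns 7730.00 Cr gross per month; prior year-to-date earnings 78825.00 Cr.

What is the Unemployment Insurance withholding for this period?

112.59 Cr

Unemployment Insurance: cap 85080.00 Cr − YTD 78825.00 Cr = 6255.00 Cr subject; 1.8% × 6255.00 Cr = 112.59 Cr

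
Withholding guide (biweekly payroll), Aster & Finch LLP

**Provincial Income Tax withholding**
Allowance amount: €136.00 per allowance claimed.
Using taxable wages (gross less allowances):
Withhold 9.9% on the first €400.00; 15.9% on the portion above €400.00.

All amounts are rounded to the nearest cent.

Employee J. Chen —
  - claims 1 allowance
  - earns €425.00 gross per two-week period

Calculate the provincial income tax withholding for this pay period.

Provincial Income Tax: taxable = €425.00 − 1×€136.00 = €289.00
  9.9% × €289.00 = €28.61

€28.61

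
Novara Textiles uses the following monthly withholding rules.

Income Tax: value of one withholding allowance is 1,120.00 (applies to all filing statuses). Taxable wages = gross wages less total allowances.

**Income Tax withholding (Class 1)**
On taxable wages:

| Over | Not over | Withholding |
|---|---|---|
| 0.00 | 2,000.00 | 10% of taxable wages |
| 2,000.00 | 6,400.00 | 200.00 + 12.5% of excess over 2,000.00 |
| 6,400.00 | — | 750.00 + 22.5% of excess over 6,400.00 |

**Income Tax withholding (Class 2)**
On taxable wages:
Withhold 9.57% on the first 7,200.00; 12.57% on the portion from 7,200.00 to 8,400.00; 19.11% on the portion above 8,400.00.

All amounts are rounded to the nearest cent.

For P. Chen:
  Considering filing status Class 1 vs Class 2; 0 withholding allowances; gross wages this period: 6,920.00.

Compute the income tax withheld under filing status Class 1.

867.00

Income Tax (Class 1): taxable = 6,920.00
  750.00 + 22.5% × (6,920.00 − 6,400.00) = 750.00 + 22.5% × 520.00 = 867.00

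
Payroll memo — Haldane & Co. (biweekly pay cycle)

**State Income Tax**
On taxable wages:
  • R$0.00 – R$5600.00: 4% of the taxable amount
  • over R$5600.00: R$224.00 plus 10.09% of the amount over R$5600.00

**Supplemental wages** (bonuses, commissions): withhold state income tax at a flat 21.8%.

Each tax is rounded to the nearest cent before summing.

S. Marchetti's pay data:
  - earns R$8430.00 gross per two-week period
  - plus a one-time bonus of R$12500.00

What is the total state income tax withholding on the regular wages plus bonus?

State Income Tax: taxable = R$8430.00
  R$224.00 + 10.09% × (R$8430.00 − R$5600.00) = R$224.00 + 10.09% × R$2830.00 = R$509.55
Supplemental (21.8% flat on bonus): 21.8% × R$12500.00 = R$2725.00
Total state income tax: R$509.55 + R$2725.00 = R$3234.55

R$3234.55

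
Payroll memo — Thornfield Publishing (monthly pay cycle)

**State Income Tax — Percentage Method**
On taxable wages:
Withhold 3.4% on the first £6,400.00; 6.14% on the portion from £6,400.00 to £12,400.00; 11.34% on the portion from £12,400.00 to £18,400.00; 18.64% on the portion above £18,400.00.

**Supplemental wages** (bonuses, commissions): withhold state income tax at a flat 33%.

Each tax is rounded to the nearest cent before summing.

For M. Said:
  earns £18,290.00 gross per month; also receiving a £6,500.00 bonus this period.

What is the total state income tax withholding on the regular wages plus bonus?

£3,398.93

State Income Tax: taxable = £18,290.00
  £586.00 + 11.34% × (£18,290.00 − £12,400.00) = £586.00 + 11.34% × £5,890.00 = £1,253.93
Supplemental (33% flat on bonus): 33% × £6,500.00 = £2,145.00
Total state income tax: £1,253.93 + £2,145.00 = £3,398.93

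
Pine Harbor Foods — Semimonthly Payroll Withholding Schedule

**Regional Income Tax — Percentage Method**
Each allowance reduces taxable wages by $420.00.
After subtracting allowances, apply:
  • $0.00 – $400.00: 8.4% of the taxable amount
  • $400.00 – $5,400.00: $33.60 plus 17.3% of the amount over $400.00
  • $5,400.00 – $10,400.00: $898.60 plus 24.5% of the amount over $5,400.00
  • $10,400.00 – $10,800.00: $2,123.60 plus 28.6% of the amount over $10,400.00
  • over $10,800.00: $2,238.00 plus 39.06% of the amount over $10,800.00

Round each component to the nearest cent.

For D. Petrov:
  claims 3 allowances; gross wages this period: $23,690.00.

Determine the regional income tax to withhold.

Regional Income Tax: taxable = $23,690.00 − 3×$420.00 = $22,430.00
  $2,238.00 + 39.06% × ($22,430.00 − $10,800.00) = $2,238.00 + 39.06% × $11,630.00 = $6,780.68

$6,780.68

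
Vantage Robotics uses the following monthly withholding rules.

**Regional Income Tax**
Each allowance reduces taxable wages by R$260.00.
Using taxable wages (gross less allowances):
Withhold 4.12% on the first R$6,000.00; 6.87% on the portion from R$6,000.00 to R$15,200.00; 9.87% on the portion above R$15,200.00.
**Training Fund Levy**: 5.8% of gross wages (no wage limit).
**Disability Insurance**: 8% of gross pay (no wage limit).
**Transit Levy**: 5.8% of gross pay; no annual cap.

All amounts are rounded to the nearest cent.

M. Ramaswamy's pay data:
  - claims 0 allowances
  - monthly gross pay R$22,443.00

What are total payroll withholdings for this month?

R$5,992.94

Regional Income Tax: taxable = R$22,443.00
  R$879.24 + 9.87% × (R$22,443.00 − R$15,200.00) = R$879.24 + 9.87% × R$7,243.00 = R$1,594.12
Training Fund Levy: 5.8% × R$22,443.00 = R$1,301.69
Disability Insurance: 8% × R$22,443.00 = R$1,795.44
Transit Levy: 5.8% × R$22,443.00 = R$1,301.69
Total: R$1,594.12 + R$1,301.69 + R$1,795.44 + R$1,301.69 = R$5,992.94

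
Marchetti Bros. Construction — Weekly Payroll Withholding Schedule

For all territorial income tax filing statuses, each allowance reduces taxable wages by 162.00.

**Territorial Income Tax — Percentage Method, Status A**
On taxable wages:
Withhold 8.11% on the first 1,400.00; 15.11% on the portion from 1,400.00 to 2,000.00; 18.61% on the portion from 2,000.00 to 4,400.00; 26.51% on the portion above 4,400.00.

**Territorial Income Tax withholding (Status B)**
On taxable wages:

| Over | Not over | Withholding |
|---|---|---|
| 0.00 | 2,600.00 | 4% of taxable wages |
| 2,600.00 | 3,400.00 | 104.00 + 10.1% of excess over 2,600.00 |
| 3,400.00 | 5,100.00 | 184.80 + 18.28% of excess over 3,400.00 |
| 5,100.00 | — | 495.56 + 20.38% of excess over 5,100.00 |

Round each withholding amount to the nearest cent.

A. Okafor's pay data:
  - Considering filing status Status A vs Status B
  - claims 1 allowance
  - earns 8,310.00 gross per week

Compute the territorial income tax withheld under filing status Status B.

1,116.74

Territorial Income Tax (Status B): taxable = 8,310.00 − 1×162.00 = 8,148.00
  495.56 + 20.38% × (8,148.00 − 5,100.00) = 495.56 + 20.38% × 3,048.00 = 1,116.74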